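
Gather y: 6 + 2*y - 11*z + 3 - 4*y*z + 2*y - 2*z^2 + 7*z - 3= y*(4 - 4*z) - 2*z^2 - 4*z + 6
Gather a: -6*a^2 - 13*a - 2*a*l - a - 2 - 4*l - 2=-6*a^2 + a*(-2*l - 14) - 4*l - 4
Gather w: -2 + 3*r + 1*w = 3*r + w - 2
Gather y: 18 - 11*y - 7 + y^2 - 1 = y^2 - 11*y + 10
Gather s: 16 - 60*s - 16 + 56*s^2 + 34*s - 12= 56*s^2 - 26*s - 12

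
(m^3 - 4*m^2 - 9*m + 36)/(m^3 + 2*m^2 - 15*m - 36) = (m - 3)/(m + 3)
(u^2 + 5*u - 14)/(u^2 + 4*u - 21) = (u - 2)/(u - 3)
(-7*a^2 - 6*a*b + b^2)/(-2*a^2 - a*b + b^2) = (7*a - b)/(2*a - b)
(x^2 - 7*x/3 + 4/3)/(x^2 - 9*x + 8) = (x - 4/3)/(x - 8)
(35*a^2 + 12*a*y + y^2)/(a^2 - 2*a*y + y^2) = (35*a^2 + 12*a*y + y^2)/(a^2 - 2*a*y + y^2)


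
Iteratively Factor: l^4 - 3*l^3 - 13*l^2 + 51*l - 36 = (l + 4)*(l^3 - 7*l^2 + 15*l - 9) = (l - 3)*(l + 4)*(l^2 - 4*l + 3) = (l - 3)*(l - 1)*(l + 4)*(l - 3)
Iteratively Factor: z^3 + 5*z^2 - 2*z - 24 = (z + 4)*(z^2 + z - 6) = (z + 3)*(z + 4)*(z - 2)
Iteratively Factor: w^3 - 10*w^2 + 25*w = (w)*(w^2 - 10*w + 25) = w*(w - 5)*(w - 5)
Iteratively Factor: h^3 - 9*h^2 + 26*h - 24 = (h - 2)*(h^2 - 7*h + 12) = (h - 4)*(h - 2)*(h - 3)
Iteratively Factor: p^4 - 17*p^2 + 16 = (p - 4)*(p^3 + 4*p^2 - p - 4) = (p - 4)*(p + 1)*(p^2 + 3*p - 4) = (p - 4)*(p + 1)*(p + 4)*(p - 1)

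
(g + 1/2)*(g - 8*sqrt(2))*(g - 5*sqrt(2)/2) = g^3 - 21*sqrt(2)*g^2/2 + g^2/2 - 21*sqrt(2)*g/4 + 40*g + 20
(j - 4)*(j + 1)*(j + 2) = j^3 - j^2 - 10*j - 8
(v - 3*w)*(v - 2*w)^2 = v^3 - 7*v^2*w + 16*v*w^2 - 12*w^3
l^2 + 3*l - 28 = (l - 4)*(l + 7)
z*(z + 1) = z^2 + z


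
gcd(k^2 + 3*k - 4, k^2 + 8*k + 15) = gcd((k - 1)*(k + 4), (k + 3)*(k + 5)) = 1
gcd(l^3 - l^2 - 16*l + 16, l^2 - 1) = l - 1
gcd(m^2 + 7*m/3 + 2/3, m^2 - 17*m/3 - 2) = m + 1/3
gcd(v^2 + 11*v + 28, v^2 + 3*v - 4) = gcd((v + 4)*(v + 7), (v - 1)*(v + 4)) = v + 4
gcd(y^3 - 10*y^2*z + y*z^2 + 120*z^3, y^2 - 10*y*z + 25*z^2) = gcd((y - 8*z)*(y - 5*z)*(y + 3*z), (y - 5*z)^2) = y - 5*z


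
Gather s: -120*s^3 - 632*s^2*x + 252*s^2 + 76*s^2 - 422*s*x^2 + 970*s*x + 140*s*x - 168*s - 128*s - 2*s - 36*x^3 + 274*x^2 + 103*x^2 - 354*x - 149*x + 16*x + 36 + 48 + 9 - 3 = -120*s^3 + s^2*(328 - 632*x) + s*(-422*x^2 + 1110*x - 298) - 36*x^3 + 377*x^2 - 487*x + 90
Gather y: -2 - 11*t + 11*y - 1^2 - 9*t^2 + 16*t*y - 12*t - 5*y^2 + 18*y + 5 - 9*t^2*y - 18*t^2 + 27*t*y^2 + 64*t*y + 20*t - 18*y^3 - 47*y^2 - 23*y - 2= -27*t^2 - 3*t - 18*y^3 + y^2*(27*t - 52) + y*(-9*t^2 + 80*t + 6)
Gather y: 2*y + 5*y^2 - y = 5*y^2 + y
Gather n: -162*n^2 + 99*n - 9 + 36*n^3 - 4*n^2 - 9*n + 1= 36*n^3 - 166*n^2 + 90*n - 8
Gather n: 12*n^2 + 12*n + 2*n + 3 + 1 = 12*n^2 + 14*n + 4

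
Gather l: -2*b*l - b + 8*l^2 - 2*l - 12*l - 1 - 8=-b + 8*l^2 + l*(-2*b - 14) - 9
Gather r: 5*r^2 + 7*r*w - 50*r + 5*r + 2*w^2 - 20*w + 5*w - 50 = 5*r^2 + r*(7*w - 45) + 2*w^2 - 15*w - 50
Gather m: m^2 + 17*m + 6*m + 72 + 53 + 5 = m^2 + 23*m + 130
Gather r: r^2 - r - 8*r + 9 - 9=r^2 - 9*r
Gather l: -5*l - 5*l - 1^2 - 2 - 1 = -10*l - 4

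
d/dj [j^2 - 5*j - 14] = 2*j - 5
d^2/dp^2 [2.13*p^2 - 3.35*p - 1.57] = 4.26000000000000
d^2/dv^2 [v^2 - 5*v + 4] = 2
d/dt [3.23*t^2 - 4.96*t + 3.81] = 6.46*t - 4.96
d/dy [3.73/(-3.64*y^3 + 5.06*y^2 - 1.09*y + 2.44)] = (40.7316*y^2 - 37.7476*y + 4.0657)/(3.64*y^3 - 5.06*y^2 + 1.09*y - 2.44)^2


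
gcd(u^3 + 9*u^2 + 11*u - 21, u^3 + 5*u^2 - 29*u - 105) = u^2 + 10*u + 21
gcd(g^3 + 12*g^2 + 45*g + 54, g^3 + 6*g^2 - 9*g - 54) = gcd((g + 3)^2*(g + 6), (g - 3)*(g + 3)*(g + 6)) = g^2 + 9*g + 18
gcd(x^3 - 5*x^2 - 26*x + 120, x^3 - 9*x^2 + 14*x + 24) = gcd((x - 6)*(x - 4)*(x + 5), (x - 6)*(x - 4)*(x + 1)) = x^2 - 10*x + 24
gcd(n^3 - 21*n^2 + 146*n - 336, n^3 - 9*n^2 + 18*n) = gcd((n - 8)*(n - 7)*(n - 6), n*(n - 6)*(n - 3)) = n - 6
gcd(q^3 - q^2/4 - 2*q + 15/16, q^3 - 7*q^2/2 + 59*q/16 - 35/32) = q^2 - 7*q/4 + 5/8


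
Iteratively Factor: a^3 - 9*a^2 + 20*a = (a - 4)*(a^2 - 5*a) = a*(a - 4)*(a - 5)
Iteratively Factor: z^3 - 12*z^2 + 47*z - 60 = (z - 3)*(z^2 - 9*z + 20) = (z - 5)*(z - 3)*(z - 4)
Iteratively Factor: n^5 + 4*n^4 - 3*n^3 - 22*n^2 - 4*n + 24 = (n - 2)*(n^4 + 6*n^3 + 9*n^2 - 4*n - 12) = (n - 2)*(n + 3)*(n^3 + 3*n^2 - 4) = (n - 2)*(n + 2)*(n + 3)*(n^2 + n - 2) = (n - 2)*(n + 2)^2*(n + 3)*(n - 1)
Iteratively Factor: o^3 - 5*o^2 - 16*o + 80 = (o - 5)*(o^2 - 16) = (o - 5)*(o - 4)*(o + 4)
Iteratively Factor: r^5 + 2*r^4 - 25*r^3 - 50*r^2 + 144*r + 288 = (r + 3)*(r^4 - r^3 - 22*r^2 + 16*r + 96) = (r - 3)*(r + 3)*(r^3 + 2*r^2 - 16*r - 32) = (r - 4)*(r - 3)*(r + 3)*(r^2 + 6*r + 8) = (r - 4)*(r - 3)*(r + 3)*(r + 4)*(r + 2)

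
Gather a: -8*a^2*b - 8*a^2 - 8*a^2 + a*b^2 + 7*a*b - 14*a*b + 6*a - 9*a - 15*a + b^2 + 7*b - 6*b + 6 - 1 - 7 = a^2*(-8*b - 16) + a*(b^2 - 7*b - 18) + b^2 + b - 2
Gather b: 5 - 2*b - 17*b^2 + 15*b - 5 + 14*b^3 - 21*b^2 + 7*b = 14*b^3 - 38*b^2 + 20*b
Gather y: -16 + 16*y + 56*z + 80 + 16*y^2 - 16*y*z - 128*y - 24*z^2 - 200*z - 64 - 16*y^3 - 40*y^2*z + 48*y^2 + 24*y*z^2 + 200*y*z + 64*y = -16*y^3 + y^2*(64 - 40*z) + y*(24*z^2 + 184*z - 48) - 24*z^2 - 144*z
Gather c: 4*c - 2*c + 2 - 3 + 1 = 2*c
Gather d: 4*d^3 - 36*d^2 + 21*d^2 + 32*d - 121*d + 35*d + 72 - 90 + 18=4*d^3 - 15*d^2 - 54*d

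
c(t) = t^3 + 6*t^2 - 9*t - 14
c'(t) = 3*t^2 + 12*t - 9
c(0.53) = -16.94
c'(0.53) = -1.80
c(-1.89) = 17.69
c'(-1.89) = -20.96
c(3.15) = 48.44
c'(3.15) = 58.57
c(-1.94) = 18.74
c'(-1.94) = -20.99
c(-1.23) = 4.29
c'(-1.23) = -19.22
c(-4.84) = 56.73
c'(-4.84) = 3.20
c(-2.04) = 20.84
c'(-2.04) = -21.00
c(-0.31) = -10.66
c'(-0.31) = -12.43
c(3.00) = 40.00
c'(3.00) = 54.00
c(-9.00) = -176.00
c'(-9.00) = 126.00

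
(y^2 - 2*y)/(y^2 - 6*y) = (y - 2)/(y - 6)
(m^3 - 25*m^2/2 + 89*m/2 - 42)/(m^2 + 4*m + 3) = (2*m^3 - 25*m^2 + 89*m - 84)/(2*(m^2 + 4*m + 3))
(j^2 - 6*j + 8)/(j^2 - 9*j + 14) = (j - 4)/(j - 7)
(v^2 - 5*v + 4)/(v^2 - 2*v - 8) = (v - 1)/(v + 2)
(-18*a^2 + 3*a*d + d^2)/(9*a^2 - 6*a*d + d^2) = (-6*a - d)/(3*a - d)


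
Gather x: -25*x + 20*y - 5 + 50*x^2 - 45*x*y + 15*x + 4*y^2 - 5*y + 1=50*x^2 + x*(-45*y - 10) + 4*y^2 + 15*y - 4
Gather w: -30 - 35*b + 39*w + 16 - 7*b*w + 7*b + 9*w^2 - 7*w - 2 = -28*b + 9*w^2 + w*(32 - 7*b) - 16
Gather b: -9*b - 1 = -9*b - 1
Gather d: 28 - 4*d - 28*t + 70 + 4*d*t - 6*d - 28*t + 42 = d*(4*t - 10) - 56*t + 140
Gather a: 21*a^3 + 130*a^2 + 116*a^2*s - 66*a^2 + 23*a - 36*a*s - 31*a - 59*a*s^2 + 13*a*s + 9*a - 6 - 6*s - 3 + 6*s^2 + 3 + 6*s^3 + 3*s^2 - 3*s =21*a^3 + a^2*(116*s + 64) + a*(-59*s^2 - 23*s + 1) + 6*s^3 + 9*s^2 - 9*s - 6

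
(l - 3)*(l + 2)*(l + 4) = l^3 + 3*l^2 - 10*l - 24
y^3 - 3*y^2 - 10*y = y*(y - 5)*(y + 2)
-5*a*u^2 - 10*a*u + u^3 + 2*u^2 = u*(-5*a + u)*(u + 2)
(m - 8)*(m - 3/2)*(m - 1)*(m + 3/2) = m^4 - 9*m^3 + 23*m^2/4 + 81*m/4 - 18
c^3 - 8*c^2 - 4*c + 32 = (c - 8)*(c - 2)*(c + 2)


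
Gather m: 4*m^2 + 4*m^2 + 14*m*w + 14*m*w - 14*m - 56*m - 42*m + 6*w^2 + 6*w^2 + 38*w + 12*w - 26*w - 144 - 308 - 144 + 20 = 8*m^2 + m*(28*w - 112) + 12*w^2 + 24*w - 576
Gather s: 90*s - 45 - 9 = 90*s - 54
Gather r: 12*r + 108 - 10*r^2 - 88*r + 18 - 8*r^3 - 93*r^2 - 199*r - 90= -8*r^3 - 103*r^2 - 275*r + 36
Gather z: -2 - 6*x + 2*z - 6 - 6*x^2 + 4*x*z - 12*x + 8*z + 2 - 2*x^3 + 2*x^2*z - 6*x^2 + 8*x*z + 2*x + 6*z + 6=-2*x^3 - 12*x^2 - 16*x + z*(2*x^2 + 12*x + 16)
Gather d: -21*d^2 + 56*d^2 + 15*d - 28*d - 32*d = 35*d^2 - 45*d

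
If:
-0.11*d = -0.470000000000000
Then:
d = 4.27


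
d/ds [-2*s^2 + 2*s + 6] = 2 - 4*s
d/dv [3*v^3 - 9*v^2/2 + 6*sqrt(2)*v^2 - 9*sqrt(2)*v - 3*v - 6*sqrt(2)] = 9*v^2 - 9*v + 12*sqrt(2)*v - 9*sqrt(2) - 3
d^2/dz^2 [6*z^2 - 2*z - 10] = 12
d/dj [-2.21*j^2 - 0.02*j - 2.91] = -4.42*j - 0.02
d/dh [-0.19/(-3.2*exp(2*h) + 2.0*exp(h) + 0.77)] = (0.38 - 1.216*exp(h))*exp(h)/(-3.2*exp(2*h) + 2.0*exp(h) + 0.77)^2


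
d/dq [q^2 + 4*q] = 2*q + 4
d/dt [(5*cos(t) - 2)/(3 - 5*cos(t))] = -5*sin(t)/(5*cos(t) - 3)^2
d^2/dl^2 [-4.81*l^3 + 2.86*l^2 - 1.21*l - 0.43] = 5.72 - 28.86*l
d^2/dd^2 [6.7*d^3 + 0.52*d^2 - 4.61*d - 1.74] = 40.2*d + 1.04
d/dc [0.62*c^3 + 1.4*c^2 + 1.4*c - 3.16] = 1.86*c^2 + 2.8*c + 1.4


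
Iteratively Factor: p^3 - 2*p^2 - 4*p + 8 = (p - 2)*(p^2 - 4) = (p - 2)^2*(p + 2)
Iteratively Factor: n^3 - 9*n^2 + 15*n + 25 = (n - 5)*(n^2 - 4*n - 5) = (n - 5)^2*(n + 1)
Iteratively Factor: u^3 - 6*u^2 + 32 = (u + 2)*(u^2 - 8*u + 16) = (u - 4)*(u + 2)*(u - 4)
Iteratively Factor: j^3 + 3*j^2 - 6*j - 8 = (j - 2)*(j^2 + 5*j + 4) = (j - 2)*(j + 1)*(j + 4)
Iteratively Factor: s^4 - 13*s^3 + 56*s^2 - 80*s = (s - 5)*(s^3 - 8*s^2 + 16*s) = (s - 5)*(s - 4)*(s^2 - 4*s) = s*(s - 5)*(s - 4)*(s - 4)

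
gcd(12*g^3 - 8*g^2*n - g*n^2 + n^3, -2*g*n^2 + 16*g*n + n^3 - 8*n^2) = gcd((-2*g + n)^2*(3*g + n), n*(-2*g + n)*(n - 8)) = 2*g - n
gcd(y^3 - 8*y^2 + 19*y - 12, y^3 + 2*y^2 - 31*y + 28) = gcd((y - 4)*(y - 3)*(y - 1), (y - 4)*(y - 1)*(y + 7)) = y^2 - 5*y + 4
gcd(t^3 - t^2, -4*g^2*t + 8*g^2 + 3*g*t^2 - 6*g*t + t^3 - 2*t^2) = 1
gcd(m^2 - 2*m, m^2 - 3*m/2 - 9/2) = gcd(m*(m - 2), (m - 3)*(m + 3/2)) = 1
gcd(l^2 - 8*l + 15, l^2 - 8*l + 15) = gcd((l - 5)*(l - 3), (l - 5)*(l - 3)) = l^2 - 8*l + 15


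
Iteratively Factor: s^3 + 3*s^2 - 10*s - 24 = (s - 3)*(s^2 + 6*s + 8) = (s - 3)*(s + 2)*(s + 4)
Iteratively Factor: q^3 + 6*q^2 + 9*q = (q)*(q^2 + 6*q + 9) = q*(q + 3)*(q + 3)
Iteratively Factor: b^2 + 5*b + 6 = (b + 3)*(b + 2)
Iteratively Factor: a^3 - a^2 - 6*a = (a + 2)*(a^2 - 3*a) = (a - 3)*(a + 2)*(a)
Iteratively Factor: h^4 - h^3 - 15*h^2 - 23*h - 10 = (h - 5)*(h^3 + 4*h^2 + 5*h + 2) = (h - 5)*(h + 1)*(h^2 + 3*h + 2) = (h - 5)*(h + 1)^2*(h + 2)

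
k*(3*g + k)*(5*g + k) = 15*g^2*k + 8*g*k^2 + k^3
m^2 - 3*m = m*(m - 3)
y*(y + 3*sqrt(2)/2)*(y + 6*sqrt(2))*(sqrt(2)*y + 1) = sqrt(2)*y^4 + 16*y^3 + 51*sqrt(2)*y^2/2 + 18*y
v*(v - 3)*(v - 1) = v^3 - 4*v^2 + 3*v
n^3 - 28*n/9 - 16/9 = (n - 2)*(n + 2/3)*(n + 4/3)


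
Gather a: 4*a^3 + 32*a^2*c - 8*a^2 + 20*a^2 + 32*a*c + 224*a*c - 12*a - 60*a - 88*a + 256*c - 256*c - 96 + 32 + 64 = 4*a^3 + a^2*(32*c + 12) + a*(256*c - 160)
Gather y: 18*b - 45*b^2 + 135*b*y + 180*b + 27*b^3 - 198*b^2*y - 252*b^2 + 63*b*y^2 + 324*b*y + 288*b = 27*b^3 - 297*b^2 + 63*b*y^2 + 486*b + y*(-198*b^2 + 459*b)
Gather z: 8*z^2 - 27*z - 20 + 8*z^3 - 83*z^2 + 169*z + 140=8*z^3 - 75*z^2 + 142*z + 120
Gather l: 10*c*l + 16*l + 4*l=l*(10*c + 20)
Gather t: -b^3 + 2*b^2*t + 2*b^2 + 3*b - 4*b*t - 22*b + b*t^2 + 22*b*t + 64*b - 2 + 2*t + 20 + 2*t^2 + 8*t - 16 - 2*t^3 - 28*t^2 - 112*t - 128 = -b^3 + 2*b^2 + 45*b - 2*t^3 + t^2*(b - 26) + t*(2*b^2 + 18*b - 102) - 126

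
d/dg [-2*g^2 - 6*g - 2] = -4*g - 6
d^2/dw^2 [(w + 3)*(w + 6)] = 2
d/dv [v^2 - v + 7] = 2*v - 1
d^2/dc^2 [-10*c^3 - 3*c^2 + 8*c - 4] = -60*c - 6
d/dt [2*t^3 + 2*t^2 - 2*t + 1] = 6*t^2 + 4*t - 2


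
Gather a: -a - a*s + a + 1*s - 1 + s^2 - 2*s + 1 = -a*s + s^2 - s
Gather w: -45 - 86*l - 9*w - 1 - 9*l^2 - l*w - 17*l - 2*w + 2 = -9*l^2 - 103*l + w*(-l - 11) - 44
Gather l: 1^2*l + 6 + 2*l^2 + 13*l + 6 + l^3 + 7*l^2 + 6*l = l^3 + 9*l^2 + 20*l + 12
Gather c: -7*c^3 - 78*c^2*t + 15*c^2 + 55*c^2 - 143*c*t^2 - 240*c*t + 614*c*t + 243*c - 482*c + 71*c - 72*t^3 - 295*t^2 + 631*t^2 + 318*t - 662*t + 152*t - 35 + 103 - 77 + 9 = -7*c^3 + c^2*(70 - 78*t) + c*(-143*t^2 + 374*t - 168) - 72*t^3 + 336*t^2 - 192*t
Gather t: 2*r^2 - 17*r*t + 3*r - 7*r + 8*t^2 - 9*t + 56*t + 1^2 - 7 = 2*r^2 - 4*r + 8*t^2 + t*(47 - 17*r) - 6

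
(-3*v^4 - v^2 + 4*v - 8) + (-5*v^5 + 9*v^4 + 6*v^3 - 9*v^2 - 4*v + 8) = -5*v^5 + 6*v^4 + 6*v^3 - 10*v^2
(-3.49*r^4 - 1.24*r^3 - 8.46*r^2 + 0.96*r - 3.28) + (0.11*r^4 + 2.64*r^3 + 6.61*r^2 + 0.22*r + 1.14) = -3.38*r^4 + 1.4*r^3 - 1.85*r^2 + 1.18*r - 2.14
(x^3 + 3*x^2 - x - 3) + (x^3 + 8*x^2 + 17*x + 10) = 2*x^3 + 11*x^2 + 16*x + 7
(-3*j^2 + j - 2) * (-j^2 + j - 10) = 3*j^4 - 4*j^3 + 33*j^2 - 12*j + 20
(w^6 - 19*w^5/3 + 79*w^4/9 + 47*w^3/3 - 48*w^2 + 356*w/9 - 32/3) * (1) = w^6 - 19*w^5/3 + 79*w^4/9 + 47*w^3/3 - 48*w^2 + 356*w/9 - 32/3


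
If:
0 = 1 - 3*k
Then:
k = 1/3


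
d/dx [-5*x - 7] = -5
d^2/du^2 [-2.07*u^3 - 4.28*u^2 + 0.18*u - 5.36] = -12.42*u - 8.56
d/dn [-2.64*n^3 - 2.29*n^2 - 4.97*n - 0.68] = -7.92*n^2 - 4.58*n - 4.97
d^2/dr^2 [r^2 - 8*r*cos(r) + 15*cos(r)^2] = 8*r*cos(r) + 60*sin(r)^2 + 16*sin(r) - 28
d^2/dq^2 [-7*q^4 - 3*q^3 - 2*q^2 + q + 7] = -84*q^2 - 18*q - 4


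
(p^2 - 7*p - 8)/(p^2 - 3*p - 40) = (p + 1)/(p + 5)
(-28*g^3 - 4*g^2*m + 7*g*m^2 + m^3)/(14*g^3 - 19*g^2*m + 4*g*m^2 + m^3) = (-2*g - m)/(g - m)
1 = 1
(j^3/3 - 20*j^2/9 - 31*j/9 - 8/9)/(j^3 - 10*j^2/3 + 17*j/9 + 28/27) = 3*(j^2 - 7*j - 8)/(9*j^2 - 33*j + 28)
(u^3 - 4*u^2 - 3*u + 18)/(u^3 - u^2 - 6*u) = (u - 3)/u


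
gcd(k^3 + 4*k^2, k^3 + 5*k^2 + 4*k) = k^2 + 4*k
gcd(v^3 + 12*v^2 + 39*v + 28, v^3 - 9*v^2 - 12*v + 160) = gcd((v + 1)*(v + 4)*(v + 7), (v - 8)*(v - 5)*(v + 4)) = v + 4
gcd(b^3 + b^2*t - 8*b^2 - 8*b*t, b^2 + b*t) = b^2 + b*t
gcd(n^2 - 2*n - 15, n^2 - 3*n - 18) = n + 3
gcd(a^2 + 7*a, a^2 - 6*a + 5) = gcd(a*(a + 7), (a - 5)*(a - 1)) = 1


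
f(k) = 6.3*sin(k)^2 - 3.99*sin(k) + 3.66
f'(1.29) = 2.25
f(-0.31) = 5.46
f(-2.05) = 12.16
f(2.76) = 3.05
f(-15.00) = 8.92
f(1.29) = 5.64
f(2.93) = 3.10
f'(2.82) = 0.01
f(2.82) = 3.03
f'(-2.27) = 8.77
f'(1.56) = 0.09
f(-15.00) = 8.92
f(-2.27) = 10.40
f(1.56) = 5.97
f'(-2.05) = 6.99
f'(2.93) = 1.31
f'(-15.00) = 9.26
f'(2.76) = -0.65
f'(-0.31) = -7.46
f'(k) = 12.6*sin(k)*cos(k) - 3.99*cos(k)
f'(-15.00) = 9.26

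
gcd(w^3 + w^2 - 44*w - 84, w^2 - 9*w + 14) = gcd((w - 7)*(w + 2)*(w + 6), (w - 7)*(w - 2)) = w - 7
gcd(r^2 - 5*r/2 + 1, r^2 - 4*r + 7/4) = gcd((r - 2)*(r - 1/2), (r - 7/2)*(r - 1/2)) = r - 1/2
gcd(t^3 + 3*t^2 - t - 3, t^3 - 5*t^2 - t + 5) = t^2 - 1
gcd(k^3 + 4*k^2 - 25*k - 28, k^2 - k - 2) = k + 1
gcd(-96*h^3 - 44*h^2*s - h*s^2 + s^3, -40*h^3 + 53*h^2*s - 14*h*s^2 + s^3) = -8*h + s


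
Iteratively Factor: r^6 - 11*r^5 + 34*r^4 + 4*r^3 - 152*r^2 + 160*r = (r - 4)*(r^5 - 7*r^4 + 6*r^3 + 28*r^2 - 40*r) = (r - 4)*(r - 2)*(r^4 - 5*r^3 - 4*r^2 + 20*r) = (r - 4)*(r - 2)*(r + 2)*(r^3 - 7*r^2 + 10*r) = r*(r - 4)*(r - 2)*(r + 2)*(r^2 - 7*r + 10) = r*(r - 4)*(r - 2)^2*(r + 2)*(r - 5)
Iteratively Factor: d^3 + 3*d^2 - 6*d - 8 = (d - 2)*(d^2 + 5*d + 4) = (d - 2)*(d + 1)*(d + 4)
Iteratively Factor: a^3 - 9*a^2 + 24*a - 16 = (a - 4)*(a^2 - 5*a + 4) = (a - 4)*(a - 1)*(a - 4)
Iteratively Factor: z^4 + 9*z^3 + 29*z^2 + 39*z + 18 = (z + 3)*(z^3 + 6*z^2 + 11*z + 6) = (z + 2)*(z + 3)*(z^2 + 4*z + 3) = (z + 1)*(z + 2)*(z + 3)*(z + 3)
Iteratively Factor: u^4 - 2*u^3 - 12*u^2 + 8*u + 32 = (u + 2)*(u^3 - 4*u^2 - 4*u + 16) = (u - 2)*(u + 2)*(u^2 - 2*u - 8) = (u - 2)*(u + 2)^2*(u - 4)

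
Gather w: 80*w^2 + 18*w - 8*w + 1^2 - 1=80*w^2 + 10*w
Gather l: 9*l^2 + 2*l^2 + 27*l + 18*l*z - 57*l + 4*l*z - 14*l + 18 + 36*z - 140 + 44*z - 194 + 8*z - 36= 11*l^2 + l*(22*z - 44) + 88*z - 352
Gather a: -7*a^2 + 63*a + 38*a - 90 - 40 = -7*a^2 + 101*a - 130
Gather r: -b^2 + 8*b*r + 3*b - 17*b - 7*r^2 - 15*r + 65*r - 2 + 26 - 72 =-b^2 - 14*b - 7*r^2 + r*(8*b + 50) - 48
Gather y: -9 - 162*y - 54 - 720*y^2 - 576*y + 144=-720*y^2 - 738*y + 81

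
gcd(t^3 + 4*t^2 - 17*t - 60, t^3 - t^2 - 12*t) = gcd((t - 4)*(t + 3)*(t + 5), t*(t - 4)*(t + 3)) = t^2 - t - 12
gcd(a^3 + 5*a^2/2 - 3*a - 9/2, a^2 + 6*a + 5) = a + 1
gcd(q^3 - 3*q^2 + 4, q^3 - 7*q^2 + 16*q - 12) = q^2 - 4*q + 4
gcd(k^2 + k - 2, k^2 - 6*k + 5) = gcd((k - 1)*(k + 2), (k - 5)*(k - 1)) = k - 1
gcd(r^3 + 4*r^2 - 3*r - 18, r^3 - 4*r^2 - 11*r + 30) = r^2 + r - 6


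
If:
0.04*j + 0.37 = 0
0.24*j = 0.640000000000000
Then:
No Solution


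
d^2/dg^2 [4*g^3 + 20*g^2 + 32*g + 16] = 24*g + 40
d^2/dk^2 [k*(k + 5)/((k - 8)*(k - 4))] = 2*(17*k^3 - 96*k^2 - 480*k + 2944)/(k^6 - 36*k^5 + 528*k^4 - 4032*k^3 + 16896*k^2 - 36864*k + 32768)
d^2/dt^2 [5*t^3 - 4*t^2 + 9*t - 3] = 30*t - 8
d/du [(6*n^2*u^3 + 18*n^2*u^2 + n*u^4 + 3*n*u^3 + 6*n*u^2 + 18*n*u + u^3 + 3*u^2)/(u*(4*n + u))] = (48*n^3*u + 72*n^3 + 18*n^2*u^2 + 24*n^2*u + 24*n^2 + 2*n*u^3 + 3*n*u^2 + 8*n*u - 6*n + u^2)/(16*n^2 + 8*n*u + u^2)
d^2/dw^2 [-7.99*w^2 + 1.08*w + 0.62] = -15.9800000000000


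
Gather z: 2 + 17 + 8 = 27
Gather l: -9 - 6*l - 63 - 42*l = -48*l - 72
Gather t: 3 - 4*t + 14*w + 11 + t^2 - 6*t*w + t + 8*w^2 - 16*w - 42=t^2 + t*(-6*w - 3) + 8*w^2 - 2*w - 28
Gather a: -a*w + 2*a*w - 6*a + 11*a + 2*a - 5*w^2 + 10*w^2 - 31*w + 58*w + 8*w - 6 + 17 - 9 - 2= a*(w + 7) + 5*w^2 + 35*w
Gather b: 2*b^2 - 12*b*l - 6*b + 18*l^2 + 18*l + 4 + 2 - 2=2*b^2 + b*(-12*l - 6) + 18*l^2 + 18*l + 4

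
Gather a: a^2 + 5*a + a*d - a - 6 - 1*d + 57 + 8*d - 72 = a^2 + a*(d + 4) + 7*d - 21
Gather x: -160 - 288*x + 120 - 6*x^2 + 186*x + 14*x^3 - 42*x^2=14*x^3 - 48*x^2 - 102*x - 40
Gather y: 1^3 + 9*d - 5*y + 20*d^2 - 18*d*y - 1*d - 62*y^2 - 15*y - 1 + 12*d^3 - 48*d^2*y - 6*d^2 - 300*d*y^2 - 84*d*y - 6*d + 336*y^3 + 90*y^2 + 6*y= 12*d^3 + 14*d^2 + 2*d + 336*y^3 + y^2*(28 - 300*d) + y*(-48*d^2 - 102*d - 14)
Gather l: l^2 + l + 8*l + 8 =l^2 + 9*l + 8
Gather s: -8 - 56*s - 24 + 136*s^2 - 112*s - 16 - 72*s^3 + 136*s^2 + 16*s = -72*s^3 + 272*s^2 - 152*s - 48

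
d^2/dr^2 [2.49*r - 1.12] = 0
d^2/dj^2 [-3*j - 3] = 0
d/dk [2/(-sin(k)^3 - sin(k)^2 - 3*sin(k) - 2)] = 2*(3*sin(k)^2 + 2*sin(k) + 3)*cos(k)/(sin(k)^3 + sin(k)^2 + 3*sin(k) + 2)^2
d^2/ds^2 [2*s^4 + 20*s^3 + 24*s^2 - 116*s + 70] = 24*s^2 + 120*s + 48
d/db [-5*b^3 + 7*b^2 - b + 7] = -15*b^2 + 14*b - 1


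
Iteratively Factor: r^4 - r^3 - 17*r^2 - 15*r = (r + 3)*(r^3 - 4*r^2 - 5*r) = r*(r + 3)*(r^2 - 4*r - 5) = r*(r - 5)*(r + 3)*(r + 1)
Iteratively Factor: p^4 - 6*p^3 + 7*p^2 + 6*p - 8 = (p - 1)*(p^3 - 5*p^2 + 2*p + 8) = (p - 4)*(p - 1)*(p^2 - p - 2) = (p - 4)*(p - 2)*(p - 1)*(p + 1)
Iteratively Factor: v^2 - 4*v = (v)*(v - 4)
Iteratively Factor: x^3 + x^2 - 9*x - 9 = (x - 3)*(x^2 + 4*x + 3) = (x - 3)*(x + 1)*(x + 3)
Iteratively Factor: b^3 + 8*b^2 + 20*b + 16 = (b + 4)*(b^2 + 4*b + 4) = (b + 2)*(b + 4)*(b + 2)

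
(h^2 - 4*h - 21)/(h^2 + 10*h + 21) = (h - 7)/(h + 7)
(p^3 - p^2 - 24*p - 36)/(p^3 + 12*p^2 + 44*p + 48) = (p^2 - 3*p - 18)/(p^2 + 10*p + 24)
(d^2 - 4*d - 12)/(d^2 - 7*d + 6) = (d + 2)/(d - 1)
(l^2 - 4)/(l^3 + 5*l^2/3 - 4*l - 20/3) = 3/(3*l + 5)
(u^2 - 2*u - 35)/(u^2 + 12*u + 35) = (u - 7)/(u + 7)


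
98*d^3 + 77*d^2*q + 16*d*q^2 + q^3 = (2*d + q)*(7*d + q)^2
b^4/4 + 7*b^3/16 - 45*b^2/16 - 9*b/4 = b*(b/4 + 1)*(b - 3)*(b + 3/4)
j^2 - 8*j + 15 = (j - 5)*(j - 3)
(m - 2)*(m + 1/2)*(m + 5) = m^3 + 7*m^2/2 - 17*m/2 - 5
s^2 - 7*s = s*(s - 7)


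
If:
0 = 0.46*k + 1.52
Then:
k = -3.30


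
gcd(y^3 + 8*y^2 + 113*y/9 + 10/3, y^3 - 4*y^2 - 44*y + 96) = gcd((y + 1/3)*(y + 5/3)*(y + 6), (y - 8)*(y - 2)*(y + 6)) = y + 6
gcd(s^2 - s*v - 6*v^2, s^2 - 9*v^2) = s - 3*v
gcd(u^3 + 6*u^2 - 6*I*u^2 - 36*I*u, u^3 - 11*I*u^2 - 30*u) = u^2 - 6*I*u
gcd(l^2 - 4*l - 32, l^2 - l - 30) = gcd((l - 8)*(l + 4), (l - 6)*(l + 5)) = 1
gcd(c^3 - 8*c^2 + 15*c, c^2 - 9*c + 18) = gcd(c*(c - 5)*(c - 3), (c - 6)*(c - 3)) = c - 3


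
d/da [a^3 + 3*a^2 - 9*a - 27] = 3*a^2 + 6*a - 9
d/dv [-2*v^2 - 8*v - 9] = -4*v - 8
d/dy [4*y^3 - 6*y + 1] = 12*y^2 - 6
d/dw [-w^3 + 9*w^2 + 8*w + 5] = -3*w^2 + 18*w + 8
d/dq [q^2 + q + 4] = 2*q + 1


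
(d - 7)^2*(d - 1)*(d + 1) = d^4 - 14*d^3 + 48*d^2 + 14*d - 49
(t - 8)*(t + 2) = t^2 - 6*t - 16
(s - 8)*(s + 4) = s^2 - 4*s - 32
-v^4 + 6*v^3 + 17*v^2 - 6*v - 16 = (v - 8)*(v + 2)*(I*v - I)*(I*v + I)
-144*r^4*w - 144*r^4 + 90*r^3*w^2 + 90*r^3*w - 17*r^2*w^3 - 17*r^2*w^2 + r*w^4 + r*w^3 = (-8*r + w)*(-6*r + w)*(-3*r + w)*(r*w + r)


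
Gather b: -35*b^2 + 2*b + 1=-35*b^2 + 2*b + 1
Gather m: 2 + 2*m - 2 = 2*m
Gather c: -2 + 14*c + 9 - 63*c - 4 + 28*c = 3 - 21*c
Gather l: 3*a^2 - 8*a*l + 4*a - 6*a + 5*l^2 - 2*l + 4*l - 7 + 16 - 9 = 3*a^2 - 2*a + 5*l^2 + l*(2 - 8*a)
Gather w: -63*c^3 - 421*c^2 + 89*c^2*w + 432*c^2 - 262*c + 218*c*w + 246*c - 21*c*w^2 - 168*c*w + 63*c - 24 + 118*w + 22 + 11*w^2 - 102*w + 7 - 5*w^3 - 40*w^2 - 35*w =-63*c^3 + 11*c^2 + 47*c - 5*w^3 + w^2*(-21*c - 29) + w*(89*c^2 + 50*c - 19) + 5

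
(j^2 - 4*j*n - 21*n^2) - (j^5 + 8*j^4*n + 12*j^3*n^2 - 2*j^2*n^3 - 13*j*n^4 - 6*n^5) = -j^5 - 8*j^4*n - 12*j^3*n^2 + 2*j^2*n^3 + j^2 + 13*j*n^4 - 4*j*n + 6*n^5 - 21*n^2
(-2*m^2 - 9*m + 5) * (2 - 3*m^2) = 6*m^4 + 27*m^3 - 19*m^2 - 18*m + 10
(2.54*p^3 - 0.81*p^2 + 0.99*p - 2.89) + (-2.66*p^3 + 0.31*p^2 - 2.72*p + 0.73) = -0.12*p^3 - 0.5*p^2 - 1.73*p - 2.16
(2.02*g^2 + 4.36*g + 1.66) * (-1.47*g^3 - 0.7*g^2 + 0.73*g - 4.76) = -2.9694*g^5 - 7.8232*g^4 - 4.0176*g^3 - 7.5944*g^2 - 19.5418*g - 7.9016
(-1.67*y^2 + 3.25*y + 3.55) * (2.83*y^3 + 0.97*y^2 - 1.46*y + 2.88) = -4.7261*y^5 + 7.5776*y^4 + 15.6372*y^3 - 6.1111*y^2 + 4.177*y + 10.224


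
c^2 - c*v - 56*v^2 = (c - 8*v)*(c + 7*v)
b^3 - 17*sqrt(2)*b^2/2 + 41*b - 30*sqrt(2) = (b - 5*sqrt(2))*(b - 2*sqrt(2))*(b - 3*sqrt(2)/2)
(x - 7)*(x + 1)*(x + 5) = x^3 - x^2 - 37*x - 35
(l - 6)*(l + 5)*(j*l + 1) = j*l^3 - j*l^2 - 30*j*l + l^2 - l - 30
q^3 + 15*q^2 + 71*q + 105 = (q + 3)*(q + 5)*(q + 7)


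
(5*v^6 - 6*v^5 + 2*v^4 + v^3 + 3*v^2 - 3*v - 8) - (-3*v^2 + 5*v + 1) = 5*v^6 - 6*v^5 + 2*v^4 + v^3 + 6*v^2 - 8*v - 9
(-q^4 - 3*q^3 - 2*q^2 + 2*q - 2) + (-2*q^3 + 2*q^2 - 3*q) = -q^4 - 5*q^3 - q - 2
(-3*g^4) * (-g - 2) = 3*g^5 + 6*g^4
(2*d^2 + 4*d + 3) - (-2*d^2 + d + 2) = 4*d^2 + 3*d + 1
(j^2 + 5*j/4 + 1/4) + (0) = j^2 + 5*j/4 + 1/4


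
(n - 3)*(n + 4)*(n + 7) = n^3 + 8*n^2 - 5*n - 84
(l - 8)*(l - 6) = l^2 - 14*l + 48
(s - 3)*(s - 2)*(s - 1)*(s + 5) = s^4 - s^3 - 19*s^2 + 49*s - 30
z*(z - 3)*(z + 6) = z^3 + 3*z^2 - 18*z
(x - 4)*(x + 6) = x^2 + 2*x - 24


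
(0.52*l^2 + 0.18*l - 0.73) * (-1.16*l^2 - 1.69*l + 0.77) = -0.6032*l^4 - 1.0876*l^3 + 0.943*l^2 + 1.3723*l - 0.5621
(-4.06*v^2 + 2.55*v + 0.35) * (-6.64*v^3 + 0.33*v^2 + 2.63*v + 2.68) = 26.9584*v^5 - 18.2718*v^4 - 12.1603*v^3 - 4.0588*v^2 + 7.7545*v + 0.938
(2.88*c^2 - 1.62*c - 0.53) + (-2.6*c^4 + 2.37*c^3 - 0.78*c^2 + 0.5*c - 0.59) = -2.6*c^4 + 2.37*c^3 + 2.1*c^2 - 1.12*c - 1.12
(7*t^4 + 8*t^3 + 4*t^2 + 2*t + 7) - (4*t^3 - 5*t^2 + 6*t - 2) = 7*t^4 + 4*t^3 + 9*t^2 - 4*t + 9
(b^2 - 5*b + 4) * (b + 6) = b^3 + b^2 - 26*b + 24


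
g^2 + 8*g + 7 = (g + 1)*(g + 7)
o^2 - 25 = (o - 5)*(o + 5)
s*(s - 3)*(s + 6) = s^3 + 3*s^2 - 18*s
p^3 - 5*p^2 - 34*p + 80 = (p - 8)*(p - 2)*(p + 5)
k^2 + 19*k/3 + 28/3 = (k + 7/3)*(k + 4)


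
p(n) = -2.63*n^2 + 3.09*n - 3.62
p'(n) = 3.09 - 5.26*n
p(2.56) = -12.95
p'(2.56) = -10.38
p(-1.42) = -13.31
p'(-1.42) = 10.56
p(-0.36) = -5.07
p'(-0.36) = 4.98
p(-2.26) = -24.04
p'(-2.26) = 14.98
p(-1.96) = -19.78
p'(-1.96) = 13.40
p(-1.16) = -10.74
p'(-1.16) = 9.19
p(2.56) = -12.95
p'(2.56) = -10.38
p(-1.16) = -10.74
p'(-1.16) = 9.19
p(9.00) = -188.84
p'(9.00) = -44.25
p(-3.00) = -36.56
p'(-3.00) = 18.87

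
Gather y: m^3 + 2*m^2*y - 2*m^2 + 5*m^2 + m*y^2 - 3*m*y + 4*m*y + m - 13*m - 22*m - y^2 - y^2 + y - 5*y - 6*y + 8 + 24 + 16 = m^3 + 3*m^2 - 34*m + y^2*(m - 2) + y*(2*m^2 + m - 10) + 48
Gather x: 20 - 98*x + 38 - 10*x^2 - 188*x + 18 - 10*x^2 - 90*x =-20*x^2 - 376*x + 76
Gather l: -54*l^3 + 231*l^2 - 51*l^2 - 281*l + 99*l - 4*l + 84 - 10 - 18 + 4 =-54*l^3 + 180*l^2 - 186*l + 60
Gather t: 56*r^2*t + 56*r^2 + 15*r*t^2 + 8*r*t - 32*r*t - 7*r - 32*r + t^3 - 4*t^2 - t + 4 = 56*r^2 - 39*r + t^3 + t^2*(15*r - 4) + t*(56*r^2 - 24*r - 1) + 4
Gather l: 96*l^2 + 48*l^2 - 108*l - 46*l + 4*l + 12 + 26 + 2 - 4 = 144*l^2 - 150*l + 36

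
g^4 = g^4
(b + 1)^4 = b^4 + 4*b^3 + 6*b^2 + 4*b + 1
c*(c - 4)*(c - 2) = c^3 - 6*c^2 + 8*c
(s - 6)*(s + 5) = s^2 - s - 30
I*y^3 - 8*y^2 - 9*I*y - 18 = (y + 3*I)*(y + 6*I)*(I*y + 1)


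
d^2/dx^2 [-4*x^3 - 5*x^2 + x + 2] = -24*x - 10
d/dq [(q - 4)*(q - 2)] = 2*q - 6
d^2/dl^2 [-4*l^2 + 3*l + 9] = -8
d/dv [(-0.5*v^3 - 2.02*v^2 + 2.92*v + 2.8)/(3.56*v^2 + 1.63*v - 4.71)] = (-1.78*v^4 - 1.63*v^3 - 6.6228*v^2 - 0.907599999999999*v - 18.3172)/(12.6736*v^4 + 11.6056*v^3 - 30.8783*v^2 - 15.3546*v + 22.1841)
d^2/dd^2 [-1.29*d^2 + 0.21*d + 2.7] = -2.58000000000000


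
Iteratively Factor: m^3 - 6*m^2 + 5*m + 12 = (m + 1)*(m^2 - 7*m + 12) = (m - 4)*(m + 1)*(m - 3)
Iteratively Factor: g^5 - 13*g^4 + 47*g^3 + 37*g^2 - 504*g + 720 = (g - 4)*(g^4 - 9*g^3 + 11*g^2 + 81*g - 180) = (g - 5)*(g - 4)*(g^3 - 4*g^2 - 9*g + 36) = (g - 5)*(g - 4)^2*(g^2 - 9) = (g - 5)*(g - 4)^2*(g - 3)*(g + 3)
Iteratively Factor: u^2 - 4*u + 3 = (u - 1)*(u - 3)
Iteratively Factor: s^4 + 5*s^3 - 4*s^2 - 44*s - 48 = (s + 2)*(s^3 + 3*s^2 - 10*s - 24) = (s + 2)*(s + 4)*(s^2 - s - 6) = (s - 3)*(s + 2)*(s + 4)*(s + 2)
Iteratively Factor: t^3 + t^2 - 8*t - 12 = (t + 2)*(t^2 - t - 6) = (t - 3)*(t + 2)*(t + 2)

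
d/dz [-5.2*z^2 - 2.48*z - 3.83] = -10.4*z - 2.48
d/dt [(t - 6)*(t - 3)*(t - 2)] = 3*t^2 - 22*t + 36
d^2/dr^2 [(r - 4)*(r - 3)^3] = 6*(r - 3)*(2*r - 7)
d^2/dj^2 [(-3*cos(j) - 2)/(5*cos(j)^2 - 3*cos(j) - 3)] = 2*(-675*(1 - cos(2*j))^2*cos(j) - 245*(1 - cos(2*j))^2 + 384*cos(j) - 602*cos(2*j) - 630*cos(3*j) + 150*cos(5*j) + 546)/(6*cos(j) - 5*cos(2*j) + 1)^3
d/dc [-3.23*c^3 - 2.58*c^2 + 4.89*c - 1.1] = -9.69*c^2 - 5.16*c + 4.89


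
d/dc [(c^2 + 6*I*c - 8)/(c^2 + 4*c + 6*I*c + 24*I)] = (4*c^2 + c*(16 + 48*I) - 112 + 48*I)/(c^4 + c^3*(8 + 12*I) + c^2*(-20 + 96*I) + c*(-288 + 192*I) - 576)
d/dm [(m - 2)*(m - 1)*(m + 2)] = 3*m^2 - 2*m - 4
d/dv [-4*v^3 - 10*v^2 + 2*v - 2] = -12*v^2 - 20*v + 2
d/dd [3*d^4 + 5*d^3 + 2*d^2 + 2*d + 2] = 12*d^3 + 15*d^2 + 4*d + 2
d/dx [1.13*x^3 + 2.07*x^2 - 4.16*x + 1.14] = 3.39*x^2 + 4.14*x - 4.16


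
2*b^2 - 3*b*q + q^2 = (-2*b + q)*(-b + q)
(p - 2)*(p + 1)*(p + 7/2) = p^3 + 5*p^2/2 - 11*p/2 - 7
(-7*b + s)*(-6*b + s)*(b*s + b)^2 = 42*b^4*s^2 + 84*b^4*s + 42*b^4 - 13*b^3*s^3 - 26*b^3*s^2 - 13*b^3*s + b^2*s^4 + 2*b^2*s^3 + b^2*s^2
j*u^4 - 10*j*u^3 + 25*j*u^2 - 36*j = (u - 6)*(u - 3)*(u - 2)*(j*u + j)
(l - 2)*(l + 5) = l^2 + 3*l - 10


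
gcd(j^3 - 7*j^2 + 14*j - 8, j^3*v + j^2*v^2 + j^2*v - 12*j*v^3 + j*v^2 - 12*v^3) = 1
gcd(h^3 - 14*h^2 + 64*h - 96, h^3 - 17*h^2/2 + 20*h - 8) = h^2 - 8*h + 16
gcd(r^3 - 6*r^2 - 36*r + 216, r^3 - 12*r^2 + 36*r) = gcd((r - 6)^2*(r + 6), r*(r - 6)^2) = r^2 - 12*r + 36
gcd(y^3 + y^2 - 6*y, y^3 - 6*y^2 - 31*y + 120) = 1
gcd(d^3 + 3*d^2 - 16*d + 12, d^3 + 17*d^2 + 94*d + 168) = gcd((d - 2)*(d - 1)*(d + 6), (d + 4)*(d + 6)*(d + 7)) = d + 6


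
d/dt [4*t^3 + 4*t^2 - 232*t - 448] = 12*t^2 + 8*t - 232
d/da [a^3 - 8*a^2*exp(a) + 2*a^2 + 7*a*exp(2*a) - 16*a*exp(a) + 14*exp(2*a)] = -8*a^2*exp(a) + 3*a^2 + 14*a*exp(2*a) - 32*a*exp(a) + 4*a + 35*exp(2*a) - 16*exp(a)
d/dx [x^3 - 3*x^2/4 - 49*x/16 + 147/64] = 3*x^2 - 3*x/2 - 49/16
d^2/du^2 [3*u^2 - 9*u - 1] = 6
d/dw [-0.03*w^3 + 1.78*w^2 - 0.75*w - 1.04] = -0.09*w^2 + 3.56*w - 0.75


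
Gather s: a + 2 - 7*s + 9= a - 7*s + 11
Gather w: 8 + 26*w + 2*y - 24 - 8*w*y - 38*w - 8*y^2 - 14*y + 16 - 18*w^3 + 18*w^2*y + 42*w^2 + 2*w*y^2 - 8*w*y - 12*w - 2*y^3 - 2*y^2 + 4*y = -18*w^3 + w^2*(18*y + 42) + w*(2*y^2 - 16*y - 24) - 2*y^3 - 10*y^2 - 8*y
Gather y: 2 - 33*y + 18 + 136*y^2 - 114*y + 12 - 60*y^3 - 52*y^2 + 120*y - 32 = -60*y^3 + 84*y^2 - 27*y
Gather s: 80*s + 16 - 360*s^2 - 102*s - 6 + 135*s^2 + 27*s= -225*s^2 + 5*s + 10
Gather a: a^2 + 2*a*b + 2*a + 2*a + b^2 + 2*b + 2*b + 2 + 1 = a^2 + a*(2*b + 4) + b^2 + 4*b + 3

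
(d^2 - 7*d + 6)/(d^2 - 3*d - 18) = (d - 1)/(d + 3)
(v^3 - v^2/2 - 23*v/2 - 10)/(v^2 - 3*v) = (2*v^3 - v^2 - 23*v - 20)/(2*v*(v - 3))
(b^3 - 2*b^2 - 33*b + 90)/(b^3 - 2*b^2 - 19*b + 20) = (b^2 + 3*b - 18)/(b^2 + 3*b - 4)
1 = 1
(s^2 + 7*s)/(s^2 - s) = (s + 7)/(s - 1)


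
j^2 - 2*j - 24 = (j - 6)*(j + 4)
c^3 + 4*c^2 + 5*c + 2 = (c + 1)^2*(c + 2)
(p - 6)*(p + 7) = p^2 + p - 42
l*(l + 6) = l^2 + 6*l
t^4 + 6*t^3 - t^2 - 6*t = t*(t - 1)*(t + 1)*(t + 6)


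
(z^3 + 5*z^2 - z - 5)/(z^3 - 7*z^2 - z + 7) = (z + 5)/(z - 7)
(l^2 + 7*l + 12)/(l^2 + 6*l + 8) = (l + 3)/(l + 2)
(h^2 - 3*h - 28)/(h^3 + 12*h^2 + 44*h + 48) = (h - 7)/(h^2 + 8*h + 12)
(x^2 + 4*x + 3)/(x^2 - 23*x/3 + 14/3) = 3*(x^2 + 4*x + 3)/(3*x^2 - 23*x + 14)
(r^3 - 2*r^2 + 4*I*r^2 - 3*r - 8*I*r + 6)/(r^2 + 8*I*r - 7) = (r^2 + r*(-2 + 3*I) - 6*I)/(r + 7*I)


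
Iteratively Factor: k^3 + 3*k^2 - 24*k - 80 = (k + 4)*(k^2 - k - 20) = (k + 4)^2*(k - 5)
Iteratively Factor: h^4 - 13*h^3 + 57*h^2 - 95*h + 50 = (h - 5)*(h^3 - 8*h^2 + 17*h - 10) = (h - 5)*(h - 1)*(h^2 - 7*h + 10) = (h - 5)*(h - 2)*(h - 1)*(h - 5)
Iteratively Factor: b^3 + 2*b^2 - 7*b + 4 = (b - 1)*(b^2 + 3*b - 4) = (b - 1)*(b + 4)*(b - 1)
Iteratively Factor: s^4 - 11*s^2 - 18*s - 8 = (s + 2)*(s^3 - 2*s^2 - 7*s - 4) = (s + 1)*(s + 2)*(s^2 - 3*s - 4) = (s + 1)^2*(s + 2)*(s - 4)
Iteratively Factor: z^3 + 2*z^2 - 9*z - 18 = (z + 3)*(z^2 - z - 6) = (z + 2)*(z + 3)*(z - 3)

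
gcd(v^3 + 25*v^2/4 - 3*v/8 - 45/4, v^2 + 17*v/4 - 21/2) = v + 6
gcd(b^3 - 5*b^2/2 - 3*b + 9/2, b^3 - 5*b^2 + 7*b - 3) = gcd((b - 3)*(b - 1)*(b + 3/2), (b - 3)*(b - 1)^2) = b^2 - 4*b + 3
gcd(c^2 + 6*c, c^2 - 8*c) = c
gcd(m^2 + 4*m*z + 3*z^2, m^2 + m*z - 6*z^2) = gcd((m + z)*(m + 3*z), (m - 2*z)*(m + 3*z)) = m + 3*z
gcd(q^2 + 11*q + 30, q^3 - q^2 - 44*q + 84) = 1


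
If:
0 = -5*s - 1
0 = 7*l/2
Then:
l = 0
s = -1/5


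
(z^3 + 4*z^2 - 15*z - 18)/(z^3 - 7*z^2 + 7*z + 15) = (z + 6)/(z - 5)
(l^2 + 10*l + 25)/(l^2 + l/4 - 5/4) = 4*(l^2 + 10*l + 25)/(4*l^2 + l - 5)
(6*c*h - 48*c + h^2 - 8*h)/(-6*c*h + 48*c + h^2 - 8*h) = (-6*c - h)/(6*c - h)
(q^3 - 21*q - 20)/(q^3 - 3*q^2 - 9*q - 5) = (q + 4)/(q + 1)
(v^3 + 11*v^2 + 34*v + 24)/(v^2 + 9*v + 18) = (v^2 + 5*v + 4)/(v + 3)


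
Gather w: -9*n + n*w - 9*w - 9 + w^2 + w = -9*n + w^2 + w*(n - 8) - 9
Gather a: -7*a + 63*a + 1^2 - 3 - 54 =56*a - 56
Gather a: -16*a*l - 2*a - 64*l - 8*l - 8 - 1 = a*(-16*l - 2) - 72*l - 9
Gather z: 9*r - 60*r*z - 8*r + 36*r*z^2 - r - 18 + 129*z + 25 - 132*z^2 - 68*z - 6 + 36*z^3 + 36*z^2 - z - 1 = 36*z^3 + z^2*(36*r - 96) + z*(60 - 60*r)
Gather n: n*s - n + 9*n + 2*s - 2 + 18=n*(s + 8) + 2*s + 16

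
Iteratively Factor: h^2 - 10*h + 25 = (h - 5)*(h - 5)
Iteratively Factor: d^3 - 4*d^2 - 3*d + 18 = (d - 3)*(d^2 - d - 6) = (d - 3)^2*(d + 2)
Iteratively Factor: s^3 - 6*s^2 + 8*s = (s - 4)*(s^2 - 2*s) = (s - 4)*(s - 2)*(s)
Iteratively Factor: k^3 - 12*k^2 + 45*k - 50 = (k - 5)*(k^2 - 7*k + 10) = (k - 5)*(k - 2)*(k - 5)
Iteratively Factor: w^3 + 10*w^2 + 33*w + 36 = (w + 3)*(w^2 + 7*w + 12) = (w + 3)*(w + 4)*(w + 3)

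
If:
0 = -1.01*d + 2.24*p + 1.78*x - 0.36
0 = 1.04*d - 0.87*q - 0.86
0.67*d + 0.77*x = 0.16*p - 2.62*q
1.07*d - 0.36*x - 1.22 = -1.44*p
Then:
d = 0.67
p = 0.37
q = -0.18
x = 0.11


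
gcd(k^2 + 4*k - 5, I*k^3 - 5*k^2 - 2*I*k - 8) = 1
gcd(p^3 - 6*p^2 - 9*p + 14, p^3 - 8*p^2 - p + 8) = p - 1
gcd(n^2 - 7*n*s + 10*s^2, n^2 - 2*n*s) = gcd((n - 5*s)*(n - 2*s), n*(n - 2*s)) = -n + 2*s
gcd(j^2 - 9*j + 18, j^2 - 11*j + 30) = j - 6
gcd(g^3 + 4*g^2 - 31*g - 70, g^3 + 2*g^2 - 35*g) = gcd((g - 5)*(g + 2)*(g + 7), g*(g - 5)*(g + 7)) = g^2 + 2*g - 35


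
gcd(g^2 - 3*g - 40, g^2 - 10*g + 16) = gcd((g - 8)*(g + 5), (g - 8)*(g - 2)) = g - 8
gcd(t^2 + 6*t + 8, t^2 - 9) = 1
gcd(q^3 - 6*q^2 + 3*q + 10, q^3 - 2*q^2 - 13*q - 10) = q^2 - 4*q - 5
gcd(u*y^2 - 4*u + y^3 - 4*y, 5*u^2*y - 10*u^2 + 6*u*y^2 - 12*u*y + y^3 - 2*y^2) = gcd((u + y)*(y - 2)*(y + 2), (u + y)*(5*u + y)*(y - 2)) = u*y - 2*u + y^2 - 2*y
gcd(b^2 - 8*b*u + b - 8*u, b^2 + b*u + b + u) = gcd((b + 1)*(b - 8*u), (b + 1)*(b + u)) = b + 1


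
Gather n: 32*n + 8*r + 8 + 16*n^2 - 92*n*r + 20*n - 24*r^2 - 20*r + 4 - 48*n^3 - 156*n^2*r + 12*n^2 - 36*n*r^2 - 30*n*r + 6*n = -48*n^3 + n^2*(28 - 156*r) + n*(-36*r^2 - 122*r + 58) - 24*r^2 - 12*r + 12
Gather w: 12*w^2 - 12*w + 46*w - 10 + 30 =12*w^2 + 34*w + 20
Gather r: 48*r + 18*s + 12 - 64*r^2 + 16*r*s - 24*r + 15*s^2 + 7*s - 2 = -64*r^2 + r*(16*s + 24) + 15*s^2 + 25*s + 10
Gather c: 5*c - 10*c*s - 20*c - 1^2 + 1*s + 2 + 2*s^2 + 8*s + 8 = c*(-10*s - 15) + 2*s^2 + 9*s + 9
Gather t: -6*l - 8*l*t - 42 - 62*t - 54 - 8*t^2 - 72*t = -6*l - 8*t^2 + t*(-8*l - 134) - 96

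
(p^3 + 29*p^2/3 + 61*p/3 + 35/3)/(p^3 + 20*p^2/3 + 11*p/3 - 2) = (3*p^2 + 26*p + 35)/(3*p^2 + 17*p - 6)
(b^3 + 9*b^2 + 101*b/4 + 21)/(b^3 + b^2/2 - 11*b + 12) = (4*b^2 + 20*b + 21)/(2*(2*b^2 - 7*b + 6))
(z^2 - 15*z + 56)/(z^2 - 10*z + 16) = (z - 7)/(z - 2)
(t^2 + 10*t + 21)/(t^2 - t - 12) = (t + 7)/(t - 4)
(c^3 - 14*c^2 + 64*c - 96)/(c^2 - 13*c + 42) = (c^2 - 8*c + 16)/(c - 7)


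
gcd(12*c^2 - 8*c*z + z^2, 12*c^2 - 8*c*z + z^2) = 12*c^2 - 8*c*z + z^2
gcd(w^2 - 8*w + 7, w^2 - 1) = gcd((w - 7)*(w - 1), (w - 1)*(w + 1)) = w - 1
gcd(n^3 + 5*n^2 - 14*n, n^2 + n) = n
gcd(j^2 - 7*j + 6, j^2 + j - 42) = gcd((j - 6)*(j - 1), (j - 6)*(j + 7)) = j - 6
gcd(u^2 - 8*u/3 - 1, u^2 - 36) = 1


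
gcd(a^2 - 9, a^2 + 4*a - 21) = a - 3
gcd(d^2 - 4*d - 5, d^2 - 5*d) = d - 5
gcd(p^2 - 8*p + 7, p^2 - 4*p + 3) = p - 1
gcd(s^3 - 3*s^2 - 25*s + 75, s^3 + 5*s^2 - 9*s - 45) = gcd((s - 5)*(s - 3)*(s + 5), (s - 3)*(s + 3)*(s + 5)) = s^2 + 2*s - 15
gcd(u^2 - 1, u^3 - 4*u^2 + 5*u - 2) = u - 1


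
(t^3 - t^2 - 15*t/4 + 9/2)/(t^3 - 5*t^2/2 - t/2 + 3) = (t^2 + t/2 - 3)/(t^2 - t - 2)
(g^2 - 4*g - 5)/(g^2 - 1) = (g - 5)/(g - 1)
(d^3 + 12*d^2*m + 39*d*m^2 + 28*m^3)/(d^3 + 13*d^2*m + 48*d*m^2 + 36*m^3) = (d^2 + 11*d*m + 28*m^2)/(d^2 + 12*d*m + 36*m^2)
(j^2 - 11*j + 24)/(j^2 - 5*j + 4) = (j^2 - 11*j + 24)/(j^2 - 5*j + 4)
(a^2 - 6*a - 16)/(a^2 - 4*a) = (a^2 - 6*a - 16)/(a*(a - 4))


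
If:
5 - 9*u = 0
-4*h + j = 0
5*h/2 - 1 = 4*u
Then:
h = 58/45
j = 232/45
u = 5/9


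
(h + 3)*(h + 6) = h^2 + 9*h + 18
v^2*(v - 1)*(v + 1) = v^4 - v^2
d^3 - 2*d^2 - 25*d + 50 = (d - 5)*(d - 2)*(d + 5)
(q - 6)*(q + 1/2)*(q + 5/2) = q^3 - 3*q^2 - 67*q/4 - 15/2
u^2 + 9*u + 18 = (u + 3)*(u + 6)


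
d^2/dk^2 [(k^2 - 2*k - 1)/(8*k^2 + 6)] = (-32*k^3 - 84*k^2 + 72*k + 21)/(64*k^6 + 144*k^4 + 108*k^2 + 27)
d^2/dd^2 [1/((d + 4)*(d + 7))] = 2*((d + 4)^2 + (d + 4)*(d + 7) + (d + 7)^2)/((d + 4)^3*(d + 7)^3)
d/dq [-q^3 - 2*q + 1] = -3*q^2 - 2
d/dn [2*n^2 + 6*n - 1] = 4*n + 6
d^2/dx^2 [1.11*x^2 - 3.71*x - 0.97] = 2.22000000000000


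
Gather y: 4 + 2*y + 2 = 2*y + 6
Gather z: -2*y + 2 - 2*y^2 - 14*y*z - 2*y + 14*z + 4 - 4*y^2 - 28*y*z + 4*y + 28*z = -6*y^2 + z*(42 - 42*y) + 6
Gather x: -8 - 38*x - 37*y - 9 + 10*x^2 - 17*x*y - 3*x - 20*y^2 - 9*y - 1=10*x^2 + x*(-17*y - 41) - 20*y^2 - 46*y - 18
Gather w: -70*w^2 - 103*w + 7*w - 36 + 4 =-70*w^2 - 96*w - 32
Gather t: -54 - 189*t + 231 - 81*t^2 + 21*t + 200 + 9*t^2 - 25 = -72*t^2 - 168*t + 352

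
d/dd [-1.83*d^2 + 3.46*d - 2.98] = 3.46 - 3.66*d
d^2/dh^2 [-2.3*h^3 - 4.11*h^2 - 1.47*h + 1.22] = -13.8*h - 8.22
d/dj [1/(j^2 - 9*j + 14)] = (9 - 2*j)/(j^2 - 9*j + 14)^2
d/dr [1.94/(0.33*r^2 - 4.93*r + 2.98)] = (9.5642 - 1.2804*r)/(0.33*r^2 - 4.93*r + 2.98)^2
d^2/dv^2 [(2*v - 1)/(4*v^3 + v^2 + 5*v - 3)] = 2*((2*v - 1)*(12*v^2 + 2*v + 5)^2 - (24*v^2 + 4*v + (2*v - 1)*(12*v + 1) + 10)*(4*v^3 + v^2 + 5*v - 3))/(4*v^3 + v^2 + 5*v - 3)^3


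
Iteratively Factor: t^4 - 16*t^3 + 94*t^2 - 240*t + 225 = (t - 3)*(t^3 - 13*t^2 + 55*t - 75) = (t - 3)^2*(t^2 - 10*t + 25) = (t - 5)*(t - 3)^2*(t - 5)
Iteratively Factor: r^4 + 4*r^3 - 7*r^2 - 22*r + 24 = (r - 2)*(r^3 + 6*r^2 + 5*r - 12) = (r - 2)*(r + 4)*(r^2 + 2*r - 3) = (r - 2)*(r + 3)*(r + 4)*(r - 1)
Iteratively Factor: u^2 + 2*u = (u)*(u + 2)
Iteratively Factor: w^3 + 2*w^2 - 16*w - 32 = (w + 2)*(w^2 - 16) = (w - 4)*(w + 2)*(w + 4)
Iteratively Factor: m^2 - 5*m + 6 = (m - 2)*(m - 3)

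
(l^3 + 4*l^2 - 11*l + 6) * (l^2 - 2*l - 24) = l^5 + 2*l^4 - 43*l^3 - 68*l^2 + 252*l - 144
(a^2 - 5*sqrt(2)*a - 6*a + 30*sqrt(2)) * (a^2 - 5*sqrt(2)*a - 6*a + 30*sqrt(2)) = a^4 - 10*sqrt(2)*a^3 - 12*a^3 + 86*a^2 + 120*sqrt(2)*a^2 - 600*a - 360*sqrt(2)*a + 1800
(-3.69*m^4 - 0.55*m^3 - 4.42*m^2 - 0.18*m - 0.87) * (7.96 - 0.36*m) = 1.3284*m^5 - 29.1744*m^4 - 2.7868*m^3 - 35.1184*m^2 - 1.1196*m - 6.9252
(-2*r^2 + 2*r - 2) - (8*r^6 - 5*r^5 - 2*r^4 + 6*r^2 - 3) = -8*r^6 + 5*r^5 + 2*r^4 - 8*r^2 + 2*r + 1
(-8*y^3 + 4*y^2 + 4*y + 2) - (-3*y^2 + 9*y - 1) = -8*y^3 + 7*y^2 - 5*y + 3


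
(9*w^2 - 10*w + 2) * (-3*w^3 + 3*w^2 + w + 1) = -27*w^5 + 57*w^4 - 27*w^3 + 5*w^2 - 8*w + 2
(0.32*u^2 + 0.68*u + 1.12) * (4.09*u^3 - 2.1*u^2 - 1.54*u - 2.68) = 1.3088*u^5 + 2.1092*u^4 + 2.66*u^3 - 4.2568*u^2 - 3.5472*u - 3.0016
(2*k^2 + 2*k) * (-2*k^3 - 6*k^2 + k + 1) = -4*k^5 - 16*k^4 - 10*k^3 + 4*k^2 + 2*k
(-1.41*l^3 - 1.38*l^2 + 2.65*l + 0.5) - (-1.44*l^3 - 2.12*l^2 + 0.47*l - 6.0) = 0.03*l^3 + 0.74*l^2 + 2.18*l + 6.5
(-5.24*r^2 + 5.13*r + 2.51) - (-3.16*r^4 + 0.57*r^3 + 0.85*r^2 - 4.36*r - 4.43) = 3.16*r^4 - 0.57*r^3 - 6.09*r^2 + 9.49*r + 6.94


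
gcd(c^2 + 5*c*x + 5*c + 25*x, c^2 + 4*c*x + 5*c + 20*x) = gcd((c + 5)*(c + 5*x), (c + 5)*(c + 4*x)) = c + 5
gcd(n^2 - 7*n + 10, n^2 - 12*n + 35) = n - 5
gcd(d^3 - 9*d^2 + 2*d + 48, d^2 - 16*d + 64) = d - 8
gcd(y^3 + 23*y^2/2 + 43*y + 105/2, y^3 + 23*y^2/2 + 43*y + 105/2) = y^3 + 23*y^2/2 + 43*y + 105/2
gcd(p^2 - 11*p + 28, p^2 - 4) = 1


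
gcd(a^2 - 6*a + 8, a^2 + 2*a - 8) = a - 2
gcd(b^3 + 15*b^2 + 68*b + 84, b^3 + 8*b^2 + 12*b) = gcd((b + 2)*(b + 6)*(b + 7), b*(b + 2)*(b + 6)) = b^2 + 8*b + 12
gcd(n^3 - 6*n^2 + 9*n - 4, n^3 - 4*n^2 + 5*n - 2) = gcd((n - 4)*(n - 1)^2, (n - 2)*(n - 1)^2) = n^2 - 2*n + 1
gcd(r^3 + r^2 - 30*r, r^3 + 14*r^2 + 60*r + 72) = r + 6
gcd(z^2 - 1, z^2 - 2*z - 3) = z + 1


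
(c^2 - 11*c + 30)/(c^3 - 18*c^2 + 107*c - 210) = 1/(c - 7)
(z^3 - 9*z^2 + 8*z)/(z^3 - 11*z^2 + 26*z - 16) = z/(z - 2)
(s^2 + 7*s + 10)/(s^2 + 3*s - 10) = (s + 2)/(s - 2)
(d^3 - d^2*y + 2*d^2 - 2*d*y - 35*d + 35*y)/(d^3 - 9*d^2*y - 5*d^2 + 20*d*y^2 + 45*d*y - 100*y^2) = (d^2 - d*y + 7*d - 7*y)/(d^2 - 9*d*y + 20*y^2)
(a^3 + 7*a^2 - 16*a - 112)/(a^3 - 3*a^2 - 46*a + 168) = (a + 4)/(a - 6)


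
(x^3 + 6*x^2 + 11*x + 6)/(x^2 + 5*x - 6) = (x^3 + 6*x^2 + 11*x + 6)/(x^2 + 5*x - 6)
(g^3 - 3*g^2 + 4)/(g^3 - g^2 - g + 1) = (g^2 - 4*g + 4)/(g^2 - 2*g + 1)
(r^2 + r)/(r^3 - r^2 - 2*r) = 1/(r - 2)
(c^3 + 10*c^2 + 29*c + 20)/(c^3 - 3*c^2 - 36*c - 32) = (c + 5)/(c - 8)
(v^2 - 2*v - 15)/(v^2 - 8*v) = (v^2 - 2*v - 15)/(v*(v - 8))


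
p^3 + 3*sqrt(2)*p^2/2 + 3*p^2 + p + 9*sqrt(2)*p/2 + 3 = (p + 3)*(p + sqrt(2)/2)*(p + sqrt(2))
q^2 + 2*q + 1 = (q + 1)^2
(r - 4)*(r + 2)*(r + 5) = r^3 + 3*r^2 - 18*r - 40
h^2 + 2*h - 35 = (h - 5)*(h + 7)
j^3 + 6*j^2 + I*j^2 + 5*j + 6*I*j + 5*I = (j + 1)*(j + 5)*(j + I)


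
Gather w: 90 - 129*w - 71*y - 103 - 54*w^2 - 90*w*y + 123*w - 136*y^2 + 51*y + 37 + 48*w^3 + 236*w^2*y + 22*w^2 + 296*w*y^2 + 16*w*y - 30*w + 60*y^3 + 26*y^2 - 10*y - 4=48*w^3 + w^2*(236*y - 32) + w*(296*y^2 - 74*y - 36) + 60*y^3 - 110*y^2 - 30*y + 20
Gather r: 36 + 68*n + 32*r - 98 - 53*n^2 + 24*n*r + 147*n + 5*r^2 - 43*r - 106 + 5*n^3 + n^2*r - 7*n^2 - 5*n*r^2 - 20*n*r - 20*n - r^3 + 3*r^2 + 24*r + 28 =5*n^3 - 60*n^2 + 195*n - r^3 + r^2*(8 - 5*n) + r*(n^2 + 4*n + 13) - 140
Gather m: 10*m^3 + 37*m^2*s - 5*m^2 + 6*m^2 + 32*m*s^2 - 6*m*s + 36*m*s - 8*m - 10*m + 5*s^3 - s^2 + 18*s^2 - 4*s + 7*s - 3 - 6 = 10*m^3 + m^2*(37*s + 1) + m*(32*s^2 + 30*s - 18) + 5*s^3 + 17*s^2 + 3*s - 9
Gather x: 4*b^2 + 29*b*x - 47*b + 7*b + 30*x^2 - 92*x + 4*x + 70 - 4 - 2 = 4*b^2 - 40*b + 30*x^2 + x*(29*b - 88) + 64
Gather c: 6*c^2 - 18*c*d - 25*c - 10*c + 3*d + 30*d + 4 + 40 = 6*c^2 + c*(-18*d - 35) + 33*d + 44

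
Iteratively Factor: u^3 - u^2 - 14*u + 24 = (u - 3)*(u^2 + 2*u - 8) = (u - 3)*(u - 2)*(u + 4)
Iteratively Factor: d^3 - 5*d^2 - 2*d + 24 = (d - 4)*(d^2 - d - 6) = (d - 4)*(d + 2)*(d - 3)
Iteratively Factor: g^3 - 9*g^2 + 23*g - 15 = (g - 1)*(g^2 - 8*g + 15) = (g - 5)*(g - 1)*(g - 3)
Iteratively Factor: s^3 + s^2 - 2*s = (s + 2)*(s^2 - s) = s*(s + 2)*(s - 1)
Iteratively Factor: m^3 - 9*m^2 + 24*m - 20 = (m - 2)*(m^2 - 7*m + 10) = (m - 2)^2*(m - 5)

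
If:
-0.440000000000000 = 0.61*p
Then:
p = -0.72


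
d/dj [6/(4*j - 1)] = -24/(4*j - 1)^2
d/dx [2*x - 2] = 2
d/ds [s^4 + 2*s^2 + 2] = 4*s*(s^2 + 1)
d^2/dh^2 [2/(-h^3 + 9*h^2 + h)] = 4*(3*h*(h - 3)*(-h^2 + 9*h + 1) + (-3*h^2 + 18*h + 1)^2)/(h^3*(-h^2 + 9*h + 1)^3)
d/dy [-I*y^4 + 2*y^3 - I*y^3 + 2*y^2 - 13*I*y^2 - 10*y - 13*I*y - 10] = -4*I*y^3 + y^2*(6 - 3*I) + y*(4 - 26*I) - 10 - 13*I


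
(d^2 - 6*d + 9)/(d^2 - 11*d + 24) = (d - 3)/(d - 8)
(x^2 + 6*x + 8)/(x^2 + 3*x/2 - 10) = 2*(x + 2)/(2*x - 5)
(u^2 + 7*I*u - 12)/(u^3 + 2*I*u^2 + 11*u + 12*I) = (u + 3*I)/(u^2 - 2*I*u + 3)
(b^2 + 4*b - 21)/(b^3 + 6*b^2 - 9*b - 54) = (b + 7)/(b^2 + 9*b + 18)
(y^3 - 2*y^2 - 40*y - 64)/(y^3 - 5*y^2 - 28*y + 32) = (y + 2)/(y - 1)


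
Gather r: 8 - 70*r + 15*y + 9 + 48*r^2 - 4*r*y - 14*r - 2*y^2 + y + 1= 48*r^2 + r*(-4*y - 84) - 2*y^2 + 16*y + 18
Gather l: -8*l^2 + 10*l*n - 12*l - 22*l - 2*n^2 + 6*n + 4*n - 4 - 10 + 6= -8*l^2 + l*(10*n - 34) - 2*n^2 + 10*n - 8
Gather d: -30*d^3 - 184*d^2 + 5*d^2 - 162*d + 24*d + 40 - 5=-30*d^3 - 179*d^2 - 138*d + 35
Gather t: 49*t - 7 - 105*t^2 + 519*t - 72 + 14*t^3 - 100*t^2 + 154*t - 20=14*t^3 - 205*t^2 + 722*t - 99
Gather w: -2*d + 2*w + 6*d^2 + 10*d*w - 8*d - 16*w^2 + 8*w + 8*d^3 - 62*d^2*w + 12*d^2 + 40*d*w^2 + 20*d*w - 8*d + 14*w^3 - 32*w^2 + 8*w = 8*d^3 + 18*d^2 - 18*d + 14*w^3 + w^2*(40*d - 48) + w*(-62*d^2 + 30*d + 18)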